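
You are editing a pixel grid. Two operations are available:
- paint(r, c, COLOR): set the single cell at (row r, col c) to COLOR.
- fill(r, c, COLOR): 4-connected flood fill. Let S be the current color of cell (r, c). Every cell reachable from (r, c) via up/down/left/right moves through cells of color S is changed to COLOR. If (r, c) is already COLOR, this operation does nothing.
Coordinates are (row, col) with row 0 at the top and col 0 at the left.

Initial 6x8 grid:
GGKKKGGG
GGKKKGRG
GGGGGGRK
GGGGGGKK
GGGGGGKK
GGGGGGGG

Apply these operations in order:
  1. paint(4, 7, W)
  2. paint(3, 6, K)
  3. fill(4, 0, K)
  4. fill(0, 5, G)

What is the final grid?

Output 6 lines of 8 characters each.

Answer: GGGGGGGG
GGGGGGRG
GGGGGGRG
GGGGGGGG
GGGGGGGW
GGGGGGGG

Derivation:
After op 1 paint(4,7,W):
GGKKKGGG
GGKKKGRG
GGGGGGRK
GGGGGGKK
GGGGGGKW
GGGGGGGG
After op 2 paint(3,6,K):
GGKKKGGG
GGKKKGRG
GGGGGGRK
GGGGGGKK
GGGGGGKW
GGGGGGGG
After op 3 fill(4,0,K) [35 cells changed]:
KKKKKKKK
KKKKKKRK
KKKKKKRK
KKKKKKKK
KKKKKKKW
KKKKKKKK
After op 4 fill(0,5,G) [45 cells changed]:
GGGGGGGG
GGGGGGRG
GGGGGGRG
GGGGGGGG
GGGGGGGW
GGGGGGGG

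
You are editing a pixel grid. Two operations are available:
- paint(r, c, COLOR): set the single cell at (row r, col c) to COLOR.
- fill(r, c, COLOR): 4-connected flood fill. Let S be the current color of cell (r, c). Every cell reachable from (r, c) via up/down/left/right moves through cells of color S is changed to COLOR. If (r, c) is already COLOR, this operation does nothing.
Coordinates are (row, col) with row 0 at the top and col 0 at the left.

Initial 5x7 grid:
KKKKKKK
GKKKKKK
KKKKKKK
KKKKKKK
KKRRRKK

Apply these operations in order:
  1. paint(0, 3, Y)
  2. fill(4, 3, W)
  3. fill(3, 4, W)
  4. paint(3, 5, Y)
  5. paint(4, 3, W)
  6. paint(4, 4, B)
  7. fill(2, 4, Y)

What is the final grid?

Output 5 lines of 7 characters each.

After op 1 paint(0,3,Y):
KKKYKKK
GKKKKKK
KKKKKKK
KKKKKKK
KKRRRKK
After op 2 fill(4,3,W) [3 cells changed]:
KKKYKKK
GKKKKKK
KKKKKKK
KKKKKKK
KKWWWKK
After op 3 fill(3,4,W) [30 cells changed]:
WWWYWWW
GWWWWWW
WWWWWWW
WWWWWWW
WWWWWWW
After op 4 paint(3,5,Y):
WWWYWWW
GWWWWWW
WWWWWWW
WWWWWYW
WWWWWWW
After op 5 paint(4,3,W):
WWWYWWW
GWWWWWW
WWWWWWW
WWWWWYW
WWWWWWW
After op 6 paint(4,4,B):
WWWYWWW
GWWWWWW
WWWWWWW
WWWWWYW
WWWWBWW
After op 7 fill(2,4,Y) [31 cells changed]:
YYYYYYY
GYYYYYY
YYYYYYY
YYYYYYY
YYYYBYY

Answer: YYYYYYY
GYYYYYY
YYYYYYY
YYYYYYY
YYYYBYY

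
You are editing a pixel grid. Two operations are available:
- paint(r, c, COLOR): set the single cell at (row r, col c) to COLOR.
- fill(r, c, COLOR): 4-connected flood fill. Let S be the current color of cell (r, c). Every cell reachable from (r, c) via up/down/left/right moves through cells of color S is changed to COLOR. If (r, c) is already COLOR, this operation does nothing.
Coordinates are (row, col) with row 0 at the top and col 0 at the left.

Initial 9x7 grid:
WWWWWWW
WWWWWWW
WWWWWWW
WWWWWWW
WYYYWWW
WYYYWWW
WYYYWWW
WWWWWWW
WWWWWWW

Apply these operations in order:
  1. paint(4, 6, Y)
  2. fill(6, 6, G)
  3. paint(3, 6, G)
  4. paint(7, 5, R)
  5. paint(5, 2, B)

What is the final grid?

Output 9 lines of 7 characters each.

Answer: GGGGGGG
GGGGGGG
GGGGGGG
GGGGGGG
GYYYGGY
GYBYGGG
GYYYGGG
GGGGGRG
GGGGGGG

Derivation:
After op 1 paint(4,6,Y):
WWWWWWW
WWWWWWW
WWWWWWW
WWWWWWW
WYYYWWY
WYYYWWW
WYYYWWW
WWWWWWW
WWWWWWW
After op 2 fill(6,6,G) [53 cells changed]:
GGGGGGG
GGGGGGG
GGGGGGG
GGGGGGG
GYYYGGY
GYYYGGG
GYYYGGG
GGGGGGG
GGGGGGG
After op 3 paint(3,6,G):
GGGGGGG
GGGGGGG
GGGGGGG
GGGGGGG
GYYYGGY
GYYYGGG
GYYYGGG
GGGGGGG
GGGGGGG
After op 4 paint(7,5,R):
GGGGGGG
GGGGGGG
GGGGGGG
GGGGGGG
GYYYGGY
GYYYGGG
GYYYGGG
GGGGGRG
GGGGGGG
After op 5 paint(5,2,B):
GGGGGGG
GGGGGGG
GGGGGGG
GGGGGGG
GYYYGGY
GYBYGGG
GYYYGGG
GGGGGRG
GGGGGGG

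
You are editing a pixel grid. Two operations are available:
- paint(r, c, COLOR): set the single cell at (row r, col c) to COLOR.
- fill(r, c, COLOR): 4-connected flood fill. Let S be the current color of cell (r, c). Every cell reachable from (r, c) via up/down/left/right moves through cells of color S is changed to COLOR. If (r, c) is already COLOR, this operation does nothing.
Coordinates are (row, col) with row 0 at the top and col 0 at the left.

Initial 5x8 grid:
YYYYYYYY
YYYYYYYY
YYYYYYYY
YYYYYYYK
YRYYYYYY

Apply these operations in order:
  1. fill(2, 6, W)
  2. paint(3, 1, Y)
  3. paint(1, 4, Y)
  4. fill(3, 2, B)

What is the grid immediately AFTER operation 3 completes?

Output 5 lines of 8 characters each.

Answer: WWWWWWWW
WWWWYWWW
WWWWWWWW
WYWWWWWK
WRWWWWWW

Derivation:
After op 1 fill(2,6,W) [38 cells changed]:
WWWWWWWW
WWWWWWWW
WWWWWWWW
WWWWWWWK
WRWWWWWW
After op 2 paint(3,1,Y):
WWWWWWWW
WWWWWWWW
WWWWWWWW
WYWWWWWK
WRWWWWWW
After op 3 paint(1,4,Y):
WWWWWWWW
WWWWYWWW
WWWWWWWW
WYWWWWWK
WRWWWWWW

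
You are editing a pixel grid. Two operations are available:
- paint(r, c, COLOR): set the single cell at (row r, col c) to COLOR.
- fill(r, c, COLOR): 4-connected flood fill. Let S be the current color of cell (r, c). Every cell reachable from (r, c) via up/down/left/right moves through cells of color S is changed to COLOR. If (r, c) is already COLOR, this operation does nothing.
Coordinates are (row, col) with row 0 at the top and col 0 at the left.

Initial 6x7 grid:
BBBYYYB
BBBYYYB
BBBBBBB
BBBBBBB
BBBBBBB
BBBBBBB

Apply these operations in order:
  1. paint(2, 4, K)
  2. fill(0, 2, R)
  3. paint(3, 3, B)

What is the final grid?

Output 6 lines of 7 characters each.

Answer: RRRYYYR
RRRYYYR
RRRRKRR
RRRBRRR
RRRRRRR
RRRRRRR

Derivation:
After op 1 paint(2,4,K):
BBBYYYB
BBBYYYB
BBBBKBB
BBBBBBB
BBBBBBB
BBBBBBB
After op 2 fill(0,2,R) [35 cells changed]:
RRRYYYR
RRRYYYR
RRRRKRR
RRRRRRR
RRRRRRR
RRRRRRR
After op 3 paint(3,3,B):
RRRYYYR
RRRYYYR
RRRRKRR
RRRBRRR
RRRRRRR
RRRRRRR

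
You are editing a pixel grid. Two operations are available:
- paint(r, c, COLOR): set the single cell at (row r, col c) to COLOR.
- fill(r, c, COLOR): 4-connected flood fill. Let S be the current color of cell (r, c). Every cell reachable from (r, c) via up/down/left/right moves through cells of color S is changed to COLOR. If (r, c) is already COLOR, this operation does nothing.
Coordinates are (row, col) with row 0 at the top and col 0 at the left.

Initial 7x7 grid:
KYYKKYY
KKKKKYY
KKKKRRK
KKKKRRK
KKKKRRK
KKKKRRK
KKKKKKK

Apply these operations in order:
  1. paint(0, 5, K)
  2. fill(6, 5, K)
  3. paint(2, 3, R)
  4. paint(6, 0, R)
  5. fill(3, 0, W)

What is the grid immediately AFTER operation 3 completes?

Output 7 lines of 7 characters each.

After op 1 paint(0,5,K):
KYYKKKY
KKKKKYY
KKKKRRK
KKKKRRK
KKKKRRK
KKKKRRK
KKKKKKK
After op 2 fill(6,5,K) [0 cells changed]:
KYYKKKY
KKKKKYY
KKKKRRK
KKKKRRK
KKKKRRK
KKKKRRK
KKKKKKK
After op 3 paint(2,3,R):
KYYKKKY
KKKKKYY
KKKRRRK
KKKKRRK
KKKKRRK
KKKKRRK
KKKKKKK

Answer: KYYKKKY
KKKKKYY
KKKRRRK
KKKKRRK
KKKKRRK
KKKKRRK
KKKKKKK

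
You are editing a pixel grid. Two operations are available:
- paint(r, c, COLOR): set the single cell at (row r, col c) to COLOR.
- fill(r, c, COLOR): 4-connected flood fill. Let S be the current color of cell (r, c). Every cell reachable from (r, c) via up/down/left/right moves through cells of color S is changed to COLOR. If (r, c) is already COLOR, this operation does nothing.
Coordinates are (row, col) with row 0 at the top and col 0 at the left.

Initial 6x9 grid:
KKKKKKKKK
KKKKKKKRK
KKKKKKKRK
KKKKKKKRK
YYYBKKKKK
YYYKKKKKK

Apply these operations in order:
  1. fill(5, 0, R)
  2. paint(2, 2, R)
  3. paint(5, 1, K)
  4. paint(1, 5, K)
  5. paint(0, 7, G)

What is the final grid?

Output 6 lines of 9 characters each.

Answer: KKKKKKKGK
KKKKKKKRK
KKRKKKKRK
KKKKKKKRK
RRRBKKKKK
RKRKKKKKK

Derivation:
After op 1 fill(5,0,R) [6 cells changed]:
KKKKKKKKK
KKKKKKKRK
KKKKKKKRK
KKKKKKKRK
RRRBKKKKK
RRRKKKKKK
After op 2 paint(2,2,R):
KKKKKKKKK
KKKKKKKRK
KKRKKKKRK
KKKKKKKRK
RRRBKKKKK
RRRKKKKKK
After op 3 paint(5,1,K):
KKKKKKKKK
KKKKKKKRK
KKRKKKKRK
KKKKKKKRK
RRRBKKKKK
RKRKKKKKK
After op 4 paint(1,5,K):
KKKKKKKKK
KKKKKKKRK
KKRKKKKRK
KKKKKKKRK
RRRBKKKKK
RKRKKKKKK
After op 5 paint(0,7,G):
KKKKKKKGK
KKKKKKKRK
KKRKKKKRK
KKKKKKKRK
RRRBKKKKK
RKRKKKKKK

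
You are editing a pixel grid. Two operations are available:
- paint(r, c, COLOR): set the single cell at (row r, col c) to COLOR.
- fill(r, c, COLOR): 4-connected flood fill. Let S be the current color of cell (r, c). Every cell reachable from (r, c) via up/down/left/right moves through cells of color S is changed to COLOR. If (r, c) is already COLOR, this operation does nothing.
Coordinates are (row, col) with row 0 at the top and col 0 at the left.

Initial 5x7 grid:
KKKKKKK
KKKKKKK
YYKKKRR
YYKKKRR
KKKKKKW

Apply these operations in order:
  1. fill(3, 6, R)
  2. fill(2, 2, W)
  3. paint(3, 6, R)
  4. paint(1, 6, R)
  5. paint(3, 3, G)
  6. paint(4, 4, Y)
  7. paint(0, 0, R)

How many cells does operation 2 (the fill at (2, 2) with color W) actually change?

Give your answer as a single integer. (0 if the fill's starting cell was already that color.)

After op 1 fill(3,6,R) [0 cells changed]:
KKKKKKK
KKKKKKK
YYKKKRR
YYKKKRR
KKKKKKW
After op 2 fill(2,2,W) [26 cells changed]:
WWWWWWW
WWWWWWW
YYWWWRR
YYWWWRR
WWWWWWW

Answer: 26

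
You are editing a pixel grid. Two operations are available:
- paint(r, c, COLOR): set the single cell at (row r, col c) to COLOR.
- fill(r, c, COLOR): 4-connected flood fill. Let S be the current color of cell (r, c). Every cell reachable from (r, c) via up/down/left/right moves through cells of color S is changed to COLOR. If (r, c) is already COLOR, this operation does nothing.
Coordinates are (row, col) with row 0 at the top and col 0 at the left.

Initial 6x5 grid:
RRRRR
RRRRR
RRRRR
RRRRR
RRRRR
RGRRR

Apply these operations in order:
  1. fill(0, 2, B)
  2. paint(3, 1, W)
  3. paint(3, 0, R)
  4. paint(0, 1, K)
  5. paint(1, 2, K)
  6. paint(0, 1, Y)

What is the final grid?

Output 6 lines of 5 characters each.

After op 1 fill(0,2,B) [29 cells changed]:
BBBBB
BBBBB
BBBBB
BBBBB
BBBBB
BGBBB
After op 2 paint(3,1,W):
BBBBB
BBBBB
BBBBB
BWBBB
BBBBB
BGBBB
After op 3 paint(3,0,R):
BBBBB
BBBBB
BBBBB
RWBBB
BBBBB
BGBBB
After op 4 paint(0,1,K):
BKBBB
BBBBB
BBBBB
RWBBB
BBBBB
BGBBB
After op 5 paint(1,2,K):
BKBBB
BBKBB
BBBBB
RWBBB
BBBBB
BGBBB
After op 6 paint(0,1,Y):
BYBBB
BBKBB
BBBBB
RWBBB
BBBBB
BGBBB

Answer: BYBBB
BBKBB
BBBBB
RWBBB
BBBBB
BGBBB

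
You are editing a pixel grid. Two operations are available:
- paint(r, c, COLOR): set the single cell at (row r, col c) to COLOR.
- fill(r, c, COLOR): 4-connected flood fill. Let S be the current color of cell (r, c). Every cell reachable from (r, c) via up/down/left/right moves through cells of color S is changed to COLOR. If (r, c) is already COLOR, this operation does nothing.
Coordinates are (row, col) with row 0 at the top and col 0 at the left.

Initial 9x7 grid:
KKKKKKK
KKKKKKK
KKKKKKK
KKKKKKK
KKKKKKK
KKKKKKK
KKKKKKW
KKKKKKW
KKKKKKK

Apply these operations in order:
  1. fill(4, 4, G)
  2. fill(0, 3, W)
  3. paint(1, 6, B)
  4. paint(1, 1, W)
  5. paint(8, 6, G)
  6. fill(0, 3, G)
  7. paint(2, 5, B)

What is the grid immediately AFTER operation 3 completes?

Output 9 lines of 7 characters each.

After op 1 fill(4,4,G) [61 cells changed]:
GGGGGGG
GGGGGGG
GGGGGGG
GGGGGGG
GGGGGGG
GGGGGGG
GGGGGGW
GGGGGGW
GGGGGGG
After op 2 fill(0,3,W) [61 cells changed]:
WWWWWWW
WWWWWWW
WWWWWWW
WWWWWWW
WWWWWWW
WWWWWWW
WWWWWWW
WWWWWWW
WWWWWWW
After op 3 paint(1,6,B):
WWWWWWW
WWWWWWB
WWWWWWW
WWWWWWW
WWWWWWW
WWWWWWW
WWWWWWW
WWWWWWW
WWWWWWW

Answer: WWWWWWW
WWWWWWB
WWWWWWW
WWWWWWW
WWWWWWW
WWWWWWW
WWWWWWW
WWWWWWW
WWWWWWW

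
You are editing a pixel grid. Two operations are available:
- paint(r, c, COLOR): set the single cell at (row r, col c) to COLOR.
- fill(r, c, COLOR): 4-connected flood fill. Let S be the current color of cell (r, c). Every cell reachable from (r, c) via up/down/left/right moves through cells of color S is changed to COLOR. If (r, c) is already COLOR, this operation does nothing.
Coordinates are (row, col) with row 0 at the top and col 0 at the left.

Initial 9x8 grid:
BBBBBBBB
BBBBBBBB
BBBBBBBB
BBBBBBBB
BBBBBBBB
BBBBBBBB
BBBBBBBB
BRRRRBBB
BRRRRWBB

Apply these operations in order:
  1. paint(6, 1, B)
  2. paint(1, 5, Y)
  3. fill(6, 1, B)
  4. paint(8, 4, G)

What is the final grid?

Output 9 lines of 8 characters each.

After op 1 paint(6,1,B):
BBBBBBBB
BBBBBBBB
BBBBBBBB
BBBBBBBB
BBBBBBBB
BBBBBBBB
BBBBBBBB
BRRRRBBB
BRRRRWBB
After op 2 paint(1,5,Y):
BBBBBBBB
BBBBBYBB
BBBBBBBB
BBBBBBBB
BBBBBBBB
BBBBBBBB
BBBBBBBB
BRRRRBBB
BRRRRWBB
After op 3 fill(6,1,B) [0 cells changed]:
BBBBBBBB
BBBBBYBB
BBBBBBBB
BBBBBBBB
BBBBBBBB
BBBBBBBB
BBBBBBBB
BRRRRBBB
BRRRRWBB
After op 4 paint(8,4,G):
BBBBBBBB
BBBBBYBB
BBBBBBBB
BBBBBBBB
BBBBBBBB
BBBBBBBB
BBBBBBBB
BRRRRBBB
BRRRGWBB

Answer: BBBBBBBB
BBBBBYBB
BBBBBBBB
BBBBBBBB
BBBBBBBB
BBBBBBBB
BBBBBBBB
BRRRRBBB
BRRRGWBB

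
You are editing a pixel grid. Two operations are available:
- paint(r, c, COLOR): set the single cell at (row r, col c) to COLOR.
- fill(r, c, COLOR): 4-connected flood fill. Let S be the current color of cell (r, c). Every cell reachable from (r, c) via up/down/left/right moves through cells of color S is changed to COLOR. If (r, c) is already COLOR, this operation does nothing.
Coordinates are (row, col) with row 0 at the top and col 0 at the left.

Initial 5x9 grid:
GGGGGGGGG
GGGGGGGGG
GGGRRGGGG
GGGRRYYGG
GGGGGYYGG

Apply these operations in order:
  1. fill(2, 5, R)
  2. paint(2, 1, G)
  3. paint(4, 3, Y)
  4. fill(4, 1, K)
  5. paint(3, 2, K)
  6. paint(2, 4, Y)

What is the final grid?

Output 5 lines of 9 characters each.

After op 1 fill(2,5,R) [37 cells changed]:
RRRRRRRRR
RRRRRRRRR
RRRRRRRRR
RRRRRYYRR
RRRRRYYRR
After op 2 paint(2,1,G):
RRRRRRRRR
RRRRRRRRR
RGRRRRRRR
RRRRRYYRR
RRRRRYYRR
After op 3 paint(4,3,Y):
RRRRRRRRR
RRRRRRRRR
RGRRRRRRR
RRRRRYYRR
RRRYRYYRR
After op 4 fill(4,1,K) [39 cells changed]:
KKKKKKKKK
KKKKKKKKK
KGKKKKKKK
KKKKKYYKK
KKKYKYYKK
After op 5 paint(3,2,K):
KKKKKKKKK
KKKKKKKKK
KGKKKKKKK
KKKKKYYKK
KKKYKYYKK
After op 6 paint(2,4,Y):
KKKKKKKKK
KKKKKKKKK
KGKKYKKKK
KKKKKYYKK
KKKYKYYKK

Answer: KKKKKKKKK
KKKKKKKKK
KGKKYKKKK
KKKKKYYKK
KKKYKYYKK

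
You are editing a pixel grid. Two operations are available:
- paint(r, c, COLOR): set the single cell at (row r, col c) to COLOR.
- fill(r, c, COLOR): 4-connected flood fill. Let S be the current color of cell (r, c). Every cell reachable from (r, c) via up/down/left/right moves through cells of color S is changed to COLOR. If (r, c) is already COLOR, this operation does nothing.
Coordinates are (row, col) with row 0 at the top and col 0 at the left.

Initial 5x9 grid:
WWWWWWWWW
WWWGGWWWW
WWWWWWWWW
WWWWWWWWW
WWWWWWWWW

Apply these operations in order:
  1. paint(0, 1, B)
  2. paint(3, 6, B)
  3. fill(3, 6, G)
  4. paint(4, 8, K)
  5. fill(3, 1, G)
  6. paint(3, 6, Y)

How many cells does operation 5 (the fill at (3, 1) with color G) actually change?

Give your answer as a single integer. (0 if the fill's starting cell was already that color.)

Answer: 40

Derivation:
After op 1 paint(0,1,B):
WBWWWWWWW
WWWGGWWWW
WWWWWWWWW
WWWWWWWWW
WWWWWWWWW
After op 2 paint(3,6,B):
WBWWWWWWW
WWWGGWWWW
WWWWWWWWW
WWWWWWBWW
WWWWWWWWW
After op 3 fill(3,6,G) [1 cells changed]:
WBWWWWWWW
WWWGGWWWW
WWWWWWWWW
WWWWWWGWW
WWWWWWWWW
After op 4 paint(4,8,K):
WBWWWWWWW
WWWGGWWWW
WWWWWWWWW
WWWWWWGWW
WWWWWWWWK
After op 5 fill(3,1,G) [40 cells changed]:
GBGGGGGGG
GGGGGGGGG
GGGGGGGGG
GGGGGGGGG
GGGGGGGGK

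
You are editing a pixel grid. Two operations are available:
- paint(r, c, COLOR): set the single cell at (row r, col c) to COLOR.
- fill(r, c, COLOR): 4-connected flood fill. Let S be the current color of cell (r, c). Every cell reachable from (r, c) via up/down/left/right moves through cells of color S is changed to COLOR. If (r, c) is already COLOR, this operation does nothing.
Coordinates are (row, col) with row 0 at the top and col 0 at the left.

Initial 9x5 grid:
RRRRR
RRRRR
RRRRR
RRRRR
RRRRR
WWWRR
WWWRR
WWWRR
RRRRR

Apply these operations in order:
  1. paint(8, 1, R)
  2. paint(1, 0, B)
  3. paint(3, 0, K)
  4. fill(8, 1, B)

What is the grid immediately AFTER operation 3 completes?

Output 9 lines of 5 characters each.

Answer: RRRRR
BRRRR
RRRRR
KRRRR
RRRRR
WWWRR
WWWRR
WWWRR
RRRRR

Derivation:
After op 1 paint(8,1,R):
RRRRR
RRRRR
RRRRR
RRRRR
RRRRR
WWWRR
WWWRR
WWWRR
RRRRR
After op 2 paint(1,0,B):
RRRRR
BRRRR
RRRRR
RRRRR
RRRRR
WWWRR
WWWRR
WWWRR
RRRRR
After op 3 paint(3,0,K):
RRRRR
BRRRR
RRRRR
KRRRR
RRRRR
WWWRR
WWWRR
WWWRR
RRRRR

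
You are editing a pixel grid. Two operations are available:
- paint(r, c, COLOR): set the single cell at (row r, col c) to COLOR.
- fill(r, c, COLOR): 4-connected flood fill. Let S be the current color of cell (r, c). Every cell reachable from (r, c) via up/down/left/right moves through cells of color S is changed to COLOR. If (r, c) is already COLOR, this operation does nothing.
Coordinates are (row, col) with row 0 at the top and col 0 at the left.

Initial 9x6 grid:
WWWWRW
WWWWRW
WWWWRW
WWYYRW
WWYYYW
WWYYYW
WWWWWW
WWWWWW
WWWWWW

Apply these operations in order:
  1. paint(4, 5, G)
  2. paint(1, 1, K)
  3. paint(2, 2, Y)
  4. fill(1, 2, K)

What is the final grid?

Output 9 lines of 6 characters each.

Answer: KKKKRW
KKKKRW
KKYKRW
KKYYRW
KKYYYG
KKYYYK
KKKKKK
KKKKKK
KKKKKK

Derivation:
After op 1 paint(4,5,G):
WWWWRW
WWWWRW
WWWWRW
WWYYRW
WWYYYG
WWYYYW
WWWWWW
WWWWWW
WWWWWW
After op 2 paint(1,1,K):
WWWWRW
WKWWRW
WWWWRW
WWYYRW
WWYYYG
WWYYYW
WWWWWW
WWWWWW
WWWWWW
After op 3 paint(2,2,Y):
WWWWRW
WKWWRW
WWYWRW
WWYYRW
WWYYYG
WWYYYW
WWWWWW
WWWWWW
WWWWWW
After op 4 fill(1,2,K) [35 cells changed]:
KKKKRW
KKKKRW
KKYKRW
KKYYRW
KKYYYG
KKYYYK
KKKKKK
KKKKKK
KKKKKK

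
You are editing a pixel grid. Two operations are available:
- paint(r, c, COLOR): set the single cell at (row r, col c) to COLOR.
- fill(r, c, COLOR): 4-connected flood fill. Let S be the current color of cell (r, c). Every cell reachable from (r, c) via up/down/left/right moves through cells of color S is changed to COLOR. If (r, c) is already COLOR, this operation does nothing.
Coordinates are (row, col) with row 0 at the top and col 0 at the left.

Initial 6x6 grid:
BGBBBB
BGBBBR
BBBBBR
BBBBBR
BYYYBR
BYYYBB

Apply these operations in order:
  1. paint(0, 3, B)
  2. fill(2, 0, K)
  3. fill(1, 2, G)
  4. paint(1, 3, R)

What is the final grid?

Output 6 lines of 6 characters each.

Answer: GGGGGG
GGGRGR
GGGGGR
GGGGGR
GYYYGR
GYYYGG

Derivation:
After op 1 paint(0,3,B):
BGBBBB
BGBBBR
BBBBBR
BBBBBR
BYYYBR
BYYYBB
After op 2 fill(2,0,K) [24 cells changed]:
KGKKKK
KGKKKR
KKKKKR
KKKKKR
KYYYKR
KYYYKK
After op 3 fill(1,2,G) [24 cells changed]:
GGGGGG
GGGGGR
GGGGGR
GGGGGR
GYYYGR
GYYYGG
After op 4 paint(1,3,R):
GGGGGG
GGGRGR
GGGGGR
GGGGGR
GYYYGR
GYYYGG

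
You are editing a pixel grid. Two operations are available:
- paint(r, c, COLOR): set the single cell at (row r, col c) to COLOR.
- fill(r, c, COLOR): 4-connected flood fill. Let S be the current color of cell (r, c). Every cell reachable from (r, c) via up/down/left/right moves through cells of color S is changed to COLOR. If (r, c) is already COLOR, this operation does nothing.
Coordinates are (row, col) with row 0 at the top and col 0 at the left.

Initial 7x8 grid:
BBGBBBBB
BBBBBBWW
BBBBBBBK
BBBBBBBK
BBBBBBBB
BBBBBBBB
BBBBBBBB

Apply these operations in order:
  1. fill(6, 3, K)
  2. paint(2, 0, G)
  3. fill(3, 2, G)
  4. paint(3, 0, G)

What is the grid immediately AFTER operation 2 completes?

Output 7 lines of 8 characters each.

Answer: KKGKKKKK
KKKKKKWW
GKKKKKKK
KKKKKKKK
KKKKKKKK
KKKKKKKK
KKKKKKKK

Derivation:
After op 1 fill(6,3,K) [51 cells changed]:
KKGKKKKK
KKKKKKWW
KKKKKKKK
KKKKKKKK
KKKKKKKK
KKKKKKKK
KKKKKKKK
After op 2 paint(2,0,G):
KKGKKKKK
KKKKKKWW
GKKKKKKK
KKKKKKKK
KKKKKKKK
KKKKKKKK
KKKKKKKK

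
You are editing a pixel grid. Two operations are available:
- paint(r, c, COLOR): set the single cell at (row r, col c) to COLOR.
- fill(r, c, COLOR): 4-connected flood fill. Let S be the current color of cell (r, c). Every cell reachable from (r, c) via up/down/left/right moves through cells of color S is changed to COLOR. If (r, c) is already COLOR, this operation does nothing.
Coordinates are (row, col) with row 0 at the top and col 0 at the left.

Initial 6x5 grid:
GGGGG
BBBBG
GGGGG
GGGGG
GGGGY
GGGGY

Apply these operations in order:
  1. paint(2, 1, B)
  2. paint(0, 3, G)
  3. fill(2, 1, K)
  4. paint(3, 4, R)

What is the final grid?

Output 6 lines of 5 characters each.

Answer: GGGGG
KKKKG
GKGGG
GGGGR
GGGGY
GGGGY

Derivation:
After op 1 paint(2,1,B):
GGGGG
BBBBG
GBGGG
GGGGG
GGGGY
GGGGY
After op 2 paint(0,3,G):
GGGGG
BBBBG
GBGGG
GGGGG
GGGGY
GGGGY
After op 3 fill(2,1,K) [5 cells changed]:
GGGGG
KKKKG
GKGGG
GGGGG
GGGGY
GGGGY
After op 4 paint(3,4,R):
GGGGG
KKKKG
GKGGG
GGGGR
GGGGY
GGGGY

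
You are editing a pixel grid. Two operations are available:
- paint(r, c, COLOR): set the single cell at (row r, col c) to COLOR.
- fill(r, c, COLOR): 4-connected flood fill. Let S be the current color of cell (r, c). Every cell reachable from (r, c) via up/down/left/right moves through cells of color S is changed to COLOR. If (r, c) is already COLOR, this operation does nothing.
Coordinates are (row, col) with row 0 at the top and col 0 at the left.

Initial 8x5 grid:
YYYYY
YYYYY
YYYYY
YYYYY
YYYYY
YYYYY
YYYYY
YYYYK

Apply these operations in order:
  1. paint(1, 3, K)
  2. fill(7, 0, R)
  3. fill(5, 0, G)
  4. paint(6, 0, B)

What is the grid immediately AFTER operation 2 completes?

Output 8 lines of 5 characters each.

Answer: RRRRR
RRRKR
RRRRR
RRRRR
RRRRR
RRRRR
RRRRR
RRRRK

Derivation:
After op 1 paint(1,3,K):
YYYYY
YYYKY
YYYYY
YYYYY
YYYYY
YYYYY
YYYYY
YYYYK
After op 2 fill(7,0,R) [38 cells changed]:
RRRRR
RRRKR
RRRRR
RRRRR
RRRRR
RRRRR
RRRRR
RRRRK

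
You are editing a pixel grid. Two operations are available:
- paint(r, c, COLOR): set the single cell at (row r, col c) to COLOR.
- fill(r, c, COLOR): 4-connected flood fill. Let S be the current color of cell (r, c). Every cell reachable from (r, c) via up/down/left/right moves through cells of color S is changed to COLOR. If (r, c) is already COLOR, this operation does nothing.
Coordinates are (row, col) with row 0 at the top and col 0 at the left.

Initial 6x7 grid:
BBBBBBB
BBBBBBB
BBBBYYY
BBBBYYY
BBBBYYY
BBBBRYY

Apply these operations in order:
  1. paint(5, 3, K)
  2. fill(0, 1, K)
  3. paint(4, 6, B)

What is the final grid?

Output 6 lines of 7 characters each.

Answer: KKKKKKK
KKKKKKK
KKKKYYY
KKKKYYY
KKKKYYB
KKKKRYY

Derivation:
After op 1 paint(5,3,K):
BBBBBBB
BBBBBBB
BBBBYYY
BBBBYYY
BBBBYYY
BBBKRYY
After op 2 fill(0,1,K) [29 cells changed]:
KKKKKKK
KKKKKKK
KKKKYYY
KKKKYYY
KKKKYYY
KKKKRYY
After op 3 paint(4,6,B):
KKKKKKK
KKKKKKK
KKKKYYY
KKKKYYY
KKKKYYB
KKKKRYY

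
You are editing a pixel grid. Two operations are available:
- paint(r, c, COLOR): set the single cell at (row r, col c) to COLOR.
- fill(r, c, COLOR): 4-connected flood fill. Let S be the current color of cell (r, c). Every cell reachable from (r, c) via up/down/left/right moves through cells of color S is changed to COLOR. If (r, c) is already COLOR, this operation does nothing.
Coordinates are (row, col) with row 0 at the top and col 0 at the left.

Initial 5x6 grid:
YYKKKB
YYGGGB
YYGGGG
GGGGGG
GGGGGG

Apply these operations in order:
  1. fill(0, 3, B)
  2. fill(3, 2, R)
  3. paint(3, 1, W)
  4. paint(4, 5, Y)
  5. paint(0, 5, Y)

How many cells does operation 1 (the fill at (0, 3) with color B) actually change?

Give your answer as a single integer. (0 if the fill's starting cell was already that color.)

Answer: 3

Derivation:
After op 1 fill(0,3,B) [3 cells changed]:
YYBBBB
YYGGGB
YYGGGG
GGGGGG
GGGGGG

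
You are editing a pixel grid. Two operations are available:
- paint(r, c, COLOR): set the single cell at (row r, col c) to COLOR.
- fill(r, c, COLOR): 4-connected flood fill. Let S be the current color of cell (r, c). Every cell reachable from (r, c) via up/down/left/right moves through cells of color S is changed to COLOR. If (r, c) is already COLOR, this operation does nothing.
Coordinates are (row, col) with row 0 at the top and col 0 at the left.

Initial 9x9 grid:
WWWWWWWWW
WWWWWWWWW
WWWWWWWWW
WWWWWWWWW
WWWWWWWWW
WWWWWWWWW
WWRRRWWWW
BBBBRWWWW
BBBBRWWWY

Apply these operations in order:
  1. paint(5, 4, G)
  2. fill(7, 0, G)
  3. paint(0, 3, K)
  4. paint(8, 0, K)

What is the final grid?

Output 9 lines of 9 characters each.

Answer: WWWKWWWWW
WWWWWWWWW
WWWWWWWWW
WWWWWWWWW
WWWWWWWWW
WWWWGWWWW
WWRRRWWWW
GGGGRWWWW
KGGGRWWWY

Derivation:
After op 1 paint(5,4,G):
WWWWWWWWW
WWWWWWWWW
WWWWWWWWW
WWWWWWWWW
WWWWWWWWW
WWWWGWWWW
WWRRRWWWW
BBBBRWWWW
BBBBRWWWY
After op 2 fill(7,0,G) [8 cells changed]:
WWWWWWWWW
WWWWWWWWW
WWWWWWWWW
WWWWWWWWW
WWWWWWWWW
WWWWGWWWW
WWRRRWWWW
GGGGRWWWW
GGGGRWWWY
After op 3 paint(0,3,K):
WWWKWWWWW
WWWWWWWWW
WWWWWWWWW
WWWWWWWWW
WWWWWWWWW
WWWWGWWWW
WWRRRWWWW
GGGGRWWWW
GGGGRWWWY
After op 4 paint(8,0,K):
WWWKWWWWW
WWWWWWWWW
WWWWWWWWW
WWWWWWWWW
WWWWWWWWW
WWWWGWWWW
WWRRRWWWW
GGGGRWWWW
KGGGRWWWY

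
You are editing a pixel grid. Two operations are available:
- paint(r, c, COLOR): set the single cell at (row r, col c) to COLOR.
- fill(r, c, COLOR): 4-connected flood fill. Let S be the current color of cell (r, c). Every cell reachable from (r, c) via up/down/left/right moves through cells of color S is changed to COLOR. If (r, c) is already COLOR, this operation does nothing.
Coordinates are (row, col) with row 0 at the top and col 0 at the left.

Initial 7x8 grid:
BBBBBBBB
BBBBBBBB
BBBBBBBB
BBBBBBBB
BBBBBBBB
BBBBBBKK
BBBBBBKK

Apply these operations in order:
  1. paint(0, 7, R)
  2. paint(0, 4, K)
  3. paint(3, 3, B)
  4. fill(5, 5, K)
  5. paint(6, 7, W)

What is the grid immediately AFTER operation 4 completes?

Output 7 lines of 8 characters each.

After op 1 paint(0,7,R):
BBBBBBBR
BBBBBBBB
BBBBBBBB
BBBBBBBB
BBBBBBBB
BBBBBBKK
BBBBBBKK
After op 2 paint(0,4,K):
BBBBKBBR
BBBBBBBB
BBBBBBBB
BBBBBBBB
BBBBBBBB
BBBBBBKK
BBBBBBKK
After op 3 paint(3,3,B):
BBBBKBBR
BBBBBBBB
BBBBBBBB
BBBBBBBB
BBBBBBBB
BBBBBBKK
BBBBBBKK
After op 4 fill(5,5,K) [50 cells changed]:
KKKKKKKR
KKKKKKKK
KKKKKKKK
KKKKKKKK
KKKKKKKK
KKKKKKKK
KKKKKKKK

Answer: KKKKKKKR
KKKKKKKK
KKKKKKKK
KKKKKKKK
KKKKKKKK
KKKKKKKK
KKKKKKKK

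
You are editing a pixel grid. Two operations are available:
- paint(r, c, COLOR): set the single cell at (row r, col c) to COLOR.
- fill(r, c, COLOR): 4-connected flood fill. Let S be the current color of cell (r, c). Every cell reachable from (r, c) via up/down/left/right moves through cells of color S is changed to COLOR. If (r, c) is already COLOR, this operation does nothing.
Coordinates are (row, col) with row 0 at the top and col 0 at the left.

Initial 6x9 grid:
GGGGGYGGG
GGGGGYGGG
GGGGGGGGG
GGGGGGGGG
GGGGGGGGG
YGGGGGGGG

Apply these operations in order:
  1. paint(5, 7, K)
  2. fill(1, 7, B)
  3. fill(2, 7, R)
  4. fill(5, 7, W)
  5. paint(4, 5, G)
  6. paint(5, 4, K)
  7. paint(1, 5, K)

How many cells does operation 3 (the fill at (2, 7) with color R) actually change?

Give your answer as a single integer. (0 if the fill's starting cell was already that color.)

Answer: 50

Derivation:
After op 1 paint(5,7,K):
GGGGGYGGG
GGGGGYGGG
GGGGGGGGG
GGGGGGGGG
GGGGGGGGG
YGGGGGGKG
After op 2 fill(1,7,B) [50 cells changed]:
BBBBBYBBB
BBBBBYBBB
BBBBBBBBB
BBBBBBBBB
BBBBBBBBB
YBBBBBBKB
After op 3 fill(2,7,R) [50 cells changed]:
RRRRRYRRR
RRRRRYRRR
RRRRRRRRR
RRRRRRRRR
RRRRRRRRR
YRRRRRRKR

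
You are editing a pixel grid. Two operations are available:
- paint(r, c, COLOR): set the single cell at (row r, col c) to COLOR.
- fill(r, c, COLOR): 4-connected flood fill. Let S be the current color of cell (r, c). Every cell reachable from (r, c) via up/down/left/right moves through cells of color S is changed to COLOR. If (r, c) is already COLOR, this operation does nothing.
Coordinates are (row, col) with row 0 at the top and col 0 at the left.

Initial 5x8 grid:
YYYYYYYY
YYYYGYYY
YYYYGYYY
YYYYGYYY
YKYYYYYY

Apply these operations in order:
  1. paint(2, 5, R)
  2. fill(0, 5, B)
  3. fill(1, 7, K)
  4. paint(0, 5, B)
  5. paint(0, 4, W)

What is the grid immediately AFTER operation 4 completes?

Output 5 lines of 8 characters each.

After op 1 paint(2,5,R):
YYYYYYYY
YYYYGYYY
YYYYGRYY
YYYYGYYY
YKYYYYYY
After op 2 fill(0,5,B) [35 cells changed]:
BBBBBBBB
BBBBGBBB
BBBBGRBB
BBBBGBBB
BKBBBBBB
After op 3 fill(1,7,K) [35 cells changed]:
KKKKKKKK
KKKKGKKK
KKKKGRKK
KKKKGKKK
KKKKKKKK
After op 4 paint(0,5,B):
KKKKKBKK
KKKKGKKK
KKKKGRKK
KKKKGKKK
KKKKKKKK

Answer: KKKKKBKK
KKKKGKKK
KKKKGRKK
KKKKGKKK
KKKKKKKK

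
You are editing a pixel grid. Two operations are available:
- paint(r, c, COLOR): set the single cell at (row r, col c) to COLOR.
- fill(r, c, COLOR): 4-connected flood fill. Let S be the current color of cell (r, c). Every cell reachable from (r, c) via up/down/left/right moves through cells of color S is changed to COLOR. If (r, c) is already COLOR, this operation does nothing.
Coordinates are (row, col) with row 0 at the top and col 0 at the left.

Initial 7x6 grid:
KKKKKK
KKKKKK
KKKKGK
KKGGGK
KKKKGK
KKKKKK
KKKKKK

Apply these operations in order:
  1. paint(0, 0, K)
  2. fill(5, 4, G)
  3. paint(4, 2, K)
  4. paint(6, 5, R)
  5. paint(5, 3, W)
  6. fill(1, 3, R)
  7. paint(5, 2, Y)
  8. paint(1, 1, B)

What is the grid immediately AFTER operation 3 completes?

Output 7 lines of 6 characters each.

Answer: GGGGGG
GGGGGG
GGGGGG
GGGGGG
GGKGGG
GGGGGG
GGGGGG

Derivation:
After op 1 paint(0,0,K):
KKKKKK
KKKKKK
KKKKGK
KKGGGK
KKKKGK
KKKKKK
KKKKKK
After op 2 fill(5,4,G) [37 cells changed]:
GGGGGG
GGGGGG
GGGGGG
GGGGGG
GGGGGG
GGGGGG
GGGGGG
After op 3 paint(4,2,K):
GGGGGG
GGGGGG
GGGGGG
GGGGGG
GGKGGG
GGGGGG
GGGGGG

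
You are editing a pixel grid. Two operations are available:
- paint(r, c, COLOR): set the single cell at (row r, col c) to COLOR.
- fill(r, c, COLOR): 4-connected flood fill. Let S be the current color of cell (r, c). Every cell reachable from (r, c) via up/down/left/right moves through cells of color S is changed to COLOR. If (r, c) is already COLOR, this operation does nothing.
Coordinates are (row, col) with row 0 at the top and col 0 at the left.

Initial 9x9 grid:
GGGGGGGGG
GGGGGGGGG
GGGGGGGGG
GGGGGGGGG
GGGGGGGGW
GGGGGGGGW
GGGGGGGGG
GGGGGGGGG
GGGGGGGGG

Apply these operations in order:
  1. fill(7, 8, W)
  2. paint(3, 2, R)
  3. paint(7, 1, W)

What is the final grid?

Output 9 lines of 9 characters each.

Answer: WWWWWWWWW
WWWWWWWWW
WWWWWWWWW
WWRWWWWWW
WWWWWWWWW
WWWWWWWWW
WWWWWWWWW
WWWWWWWWW
WWWWWWWWW

Derivation:
After op 1 fill(7,8,W) [79 cells changed]:
WWWWWWWWW
WWWWWWWWW
WWWWWWWWW
WWWWWWWWW
WWWWWWWWW
WWWWWWWWW
WWWWWWWWW
WWWWWWWWW
WWWWWWWWW
After op 2 paint(3,2,R):
WWWWWWWWW
WWWWWWWWW
WWWWWWWWW
WWRWWWWWW
WWWWWWWWW
WWWWWWWWW
WWWWWWWWW
WWWWWWWWW
WWWWWWWWW
After op 3 paint(7,1,W):
WWWWWWWWW
WWWWWWWWW
WWWWWWWWW
WWRWWWWWW
WWWWWWWWW
WWWWWWWWW
WWWWWWWWW
WWWWWWWWW
WWWWWWWWW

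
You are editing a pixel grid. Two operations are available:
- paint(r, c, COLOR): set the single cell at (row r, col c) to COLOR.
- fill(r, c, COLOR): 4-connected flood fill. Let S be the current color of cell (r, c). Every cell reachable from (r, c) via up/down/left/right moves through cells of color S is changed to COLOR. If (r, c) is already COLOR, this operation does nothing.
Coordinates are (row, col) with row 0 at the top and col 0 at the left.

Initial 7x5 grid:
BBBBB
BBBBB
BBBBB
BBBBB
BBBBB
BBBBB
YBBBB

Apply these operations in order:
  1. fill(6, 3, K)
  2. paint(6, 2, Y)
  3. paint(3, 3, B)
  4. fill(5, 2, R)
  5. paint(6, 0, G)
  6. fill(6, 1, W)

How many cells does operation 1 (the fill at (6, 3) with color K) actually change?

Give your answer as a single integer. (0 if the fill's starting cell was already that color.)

Answer: 34

Derivation:
After op 1 fill(6,3,K) [34 cells changed]:
KKKKK
KKKKK
KKKKK
KKKKK
KKKKK
KKKKK
YKKKK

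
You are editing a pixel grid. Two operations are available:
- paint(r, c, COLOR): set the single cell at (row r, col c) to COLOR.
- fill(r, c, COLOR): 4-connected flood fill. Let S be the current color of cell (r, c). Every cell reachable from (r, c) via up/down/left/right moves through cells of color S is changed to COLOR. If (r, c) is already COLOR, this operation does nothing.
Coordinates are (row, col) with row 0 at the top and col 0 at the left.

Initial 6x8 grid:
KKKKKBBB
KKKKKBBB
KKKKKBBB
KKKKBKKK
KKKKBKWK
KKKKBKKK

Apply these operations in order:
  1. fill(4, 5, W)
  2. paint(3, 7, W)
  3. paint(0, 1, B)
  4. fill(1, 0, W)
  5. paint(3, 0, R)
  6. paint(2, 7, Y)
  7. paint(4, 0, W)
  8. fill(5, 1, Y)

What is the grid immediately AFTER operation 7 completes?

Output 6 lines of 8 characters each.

After op 1 fill(4,5,W) [8 cells changed]:
KKKKKBBB
KKKKKBBB
KKKKKBBB
KKKKBWWW
KKKKBWWW
KKKKBWWW
After op 2 paint(3,7,W):
KKKKKBBB
KKKKKBBB
KKKKKBBB
KKKKBWWW
KKKKBWWW
KKKKBWWW
After op 3 paint(0,1,B):
KBKKKBBB
KKKKKBBB
KKKKKBBB
KKKKBWWW
KKKKBWWW
KKKKBWWW
After op 4 fill(1,0,W) [26 cells changed]:
WBWWWBBB
WWWWWBBB
WWWWWBBB
WWWWBWWW
WWWWBWWW
WWWWBWWW
After op 5 paint(3,0,R):
WBWWWBBB
WWWWWBBB
WWWWWBBB
RWWWBWWW
WWWWBWWW
WWWWBWWW
After op 6 paint(2,7,Y):
WBWWWBBB
WWWWWBBB
WWWWWBBY
RWWWBWWW
WWWWBWWW
WWWWBWWW
After op 7 paint(4,0,W):
WBWWWBBB
WWWWWBBB
WWWWWBBY
RWWWBWWW
WWWWBWWW
WWWWBWWW

Answer: WBWWWBBB
WWWWWBBB
WWWWWBBY
RWWWBWWW
WWWWBWWW
WWWWBWWW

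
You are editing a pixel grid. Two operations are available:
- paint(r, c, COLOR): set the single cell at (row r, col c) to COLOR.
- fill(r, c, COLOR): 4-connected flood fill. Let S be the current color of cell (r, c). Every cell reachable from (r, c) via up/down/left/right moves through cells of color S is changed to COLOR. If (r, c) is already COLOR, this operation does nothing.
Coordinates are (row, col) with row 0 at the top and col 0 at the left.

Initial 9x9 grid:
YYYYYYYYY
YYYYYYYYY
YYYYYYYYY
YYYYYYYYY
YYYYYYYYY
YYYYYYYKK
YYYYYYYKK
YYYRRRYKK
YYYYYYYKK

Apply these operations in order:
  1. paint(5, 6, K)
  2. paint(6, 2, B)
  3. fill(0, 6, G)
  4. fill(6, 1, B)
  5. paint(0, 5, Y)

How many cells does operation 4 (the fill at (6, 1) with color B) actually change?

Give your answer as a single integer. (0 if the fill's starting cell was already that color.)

After op 1 paint(5,6,K):
YYYYYYYYY
YYYYYYYYY
YYYYYYYYY
YYYYYYYYY
YYYYYYYYY
YYYYYYKKK
YYYYYYYKK
YYYRRRYKK
YYYYYYYKK
After op 2 paint(6,2,B):
YYYYYYYYY
YYYYYYYYY
YYYYYYYYY
YYYYYYYYY
YYYYYYYYY
YYYYYYKKK
YYBYYYYKK
YYYRRRYKK
YYYYYYYKK
After op 3 fill(0,6,G) [68 cells changed]:
GGGGGGGGG
GGGGGGGGG
GGGGGGGGG
GGGGGGGGG
GGGGGGGGG
GGGGGGKKK
GGBGGGGKK
GGGRRRGKK
GGGGGGGKK
After op 4 fill(6,1,B) [68 cells changed]:
BBBBBBBBB
BBBBBBBBB
BBBBBBBBB
BBBBBBBBB
BBBBBBBBB
BBBBBBKKK
BBBBBBBKK
BBBRRRBKK
BBBBBBBKK

Answer: 68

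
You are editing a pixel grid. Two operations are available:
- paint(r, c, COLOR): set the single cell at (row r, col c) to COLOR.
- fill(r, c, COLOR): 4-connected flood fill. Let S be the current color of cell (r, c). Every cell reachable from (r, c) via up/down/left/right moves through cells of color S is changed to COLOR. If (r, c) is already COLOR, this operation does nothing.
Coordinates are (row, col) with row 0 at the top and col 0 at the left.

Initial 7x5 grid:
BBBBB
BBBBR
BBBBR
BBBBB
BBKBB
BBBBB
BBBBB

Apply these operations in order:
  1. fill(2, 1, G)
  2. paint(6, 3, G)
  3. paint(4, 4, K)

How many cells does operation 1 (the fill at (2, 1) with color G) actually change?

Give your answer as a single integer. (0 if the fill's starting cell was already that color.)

Answer: 32

Derivation:
After op 1 fill(2,1,G) [32 cells changed]:
GGGGG
GGGGR
GGGGR
GGGGG
GGKGG
GGGGG
GGGGG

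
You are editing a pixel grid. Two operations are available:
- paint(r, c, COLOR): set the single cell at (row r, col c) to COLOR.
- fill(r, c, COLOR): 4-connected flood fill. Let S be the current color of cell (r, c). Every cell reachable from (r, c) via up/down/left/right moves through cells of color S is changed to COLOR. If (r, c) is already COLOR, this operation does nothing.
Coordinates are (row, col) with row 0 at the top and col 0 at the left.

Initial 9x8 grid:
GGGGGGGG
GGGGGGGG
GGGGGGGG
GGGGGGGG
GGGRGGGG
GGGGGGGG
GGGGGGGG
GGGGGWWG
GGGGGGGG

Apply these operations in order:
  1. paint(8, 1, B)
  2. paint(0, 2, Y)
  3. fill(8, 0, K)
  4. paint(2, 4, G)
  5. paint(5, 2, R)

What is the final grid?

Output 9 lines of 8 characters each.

Answer: KKYKKKKK
KKKKKKKK
KKKKGKKK
KKKKKKKK
KKKRKKKK
KKRKKKKK
KKKKKKKK
KKKKKWWK
KBKKKKKK

Derivation:
After op 1 paint(8,1,B):
GGGGGGGG
GGGGGGGG
GGGGGGGG
GGGGGGGG
GGGRGGGG
GGGGGGGG
GGGGGGGG
GGGGGWWG
GBGGGGGG
After op 2 paint(0,2,Y):
GGYGGGGG
GGGGGGGG
GGGGGGGG
GGGGGGGG
GGGRGGGG
GGGGGGGG
GGGGGGGG
GGGGGWWG
GBGGGGGG
After op 3 fill(8,0,K) [67 cells changed]:
KKYKKKKK
KKKKKKKK
KKKKKKKK
KKKKKKKK
KKKRKKKK
KKKKKKKK
KKKKKKKK
KKKKKWWK
KBKKKKKK
After op 4 paint(2,4,G):
KKYKKKKK
KKKKKKKK
KKKKGKKK
KKKKKKKK
KKKRKKKK
KKKKKKKK
KKKKKKKK
KKKKKWWK
KBKKKKKK
After op 5 paint(5,2,R):
KKYKKKKK
KKKKKKKK
KKKKGKKK
KKKKKKKK
KKKRKKKK
KKRKKKKK
KKKKKKKK
KKKKKWWK
KBKKKKKK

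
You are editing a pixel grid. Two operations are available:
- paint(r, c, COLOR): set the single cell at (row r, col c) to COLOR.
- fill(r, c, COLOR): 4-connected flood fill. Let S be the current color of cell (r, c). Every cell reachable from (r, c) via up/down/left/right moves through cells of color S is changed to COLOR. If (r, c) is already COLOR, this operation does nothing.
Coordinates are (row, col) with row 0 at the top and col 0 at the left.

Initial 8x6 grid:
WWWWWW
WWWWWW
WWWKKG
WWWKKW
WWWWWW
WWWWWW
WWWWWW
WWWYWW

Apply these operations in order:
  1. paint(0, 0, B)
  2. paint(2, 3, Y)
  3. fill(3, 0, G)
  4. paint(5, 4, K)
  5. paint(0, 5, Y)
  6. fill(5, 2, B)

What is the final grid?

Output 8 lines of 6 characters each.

After op 1 paint(0,0,B):
BWWWWW
WWWWWW
WWWKKG
WWWKKW
WWWWWW
WWWWWW
WWWWWW
WWWYWW
After op 2 paint(2,3,Y):
BWWWWW
WWWWWW
WWWYKG
WWWKKW
WWWWWW
WWWWWW
WWWWWW
WWWYWW
After op 3 fill(3,0,G) [41 cells changed]:
BGGGGG
GGGGGG
GGGYKG
GGGKKG
GGGGGG
GGGGGG
GGGGGG
GGGYGG
After op 4 paint(5,4,K):
BGGGGG
GGGGGG
GGGYKG
GGGKKG
GGGGGG
GGGGKG
GGGGGG
GGGYGG
After op 5 paint(0,5,Y):
BGGGGY
GGGGGG
GGGYKG
GGGKKG
GGGGGG
GGGGKG
GGGGGG
GGGYGG
After op 6 fill(5,2,B) [40 cells changed]:
BBBBBY
BBBBBB
BBBYKB
BBBKKB
BBBBBB
BBBBKB
BBBBBB
BBBYBB

Answer: BBBBBY
BBBBBB
BBBYKB
BBBKKB
BBBBBB
BBBBKB
BBBBBB
BBBYBB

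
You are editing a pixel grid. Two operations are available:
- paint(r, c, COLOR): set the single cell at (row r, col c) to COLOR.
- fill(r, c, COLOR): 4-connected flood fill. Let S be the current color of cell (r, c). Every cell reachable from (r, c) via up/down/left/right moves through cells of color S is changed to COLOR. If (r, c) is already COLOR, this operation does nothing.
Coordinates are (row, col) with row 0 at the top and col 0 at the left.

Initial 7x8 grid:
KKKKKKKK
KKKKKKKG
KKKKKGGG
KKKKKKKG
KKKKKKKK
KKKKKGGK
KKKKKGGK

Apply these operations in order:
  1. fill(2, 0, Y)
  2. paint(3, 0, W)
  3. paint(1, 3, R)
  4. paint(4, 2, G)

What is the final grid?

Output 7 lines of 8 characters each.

After op 1 fill(2,0,Y) [47 cells changed]:
YYYYYYYY
YYYYYYYG
YYYYYGGG
YYYYYYYG
YYYYYYYY
YYYYYGGY
YYYYYGGY
After op 2 paint(3,0,W):
YYYYYYYY
YYYYYYYG
YYYYYGGG
WYYYYYYG
YYYYYYYY
YYYYYGGY
YYYYYGGY
After op 3 paint(1,3,R):
YYYYYYYY
YYYRYYYG
YYYYYGGG
WYYYYYYG
YYYYYYYY
YYYYYGGY
YYYYYGGY
After op 4 paint(4,2,G):
YYYYYYYY
YYYRYYYG
YYYYYGGG
WYYYYYYG
YYGYYYYY
YYYYYGGY
YYYYYGGY

Answer: YYYYYYYY
YYYRYYYG
YYYYYGGG
WYYYYYYG
YYGYYYYY
YYYYYGGY
YYYYYGGY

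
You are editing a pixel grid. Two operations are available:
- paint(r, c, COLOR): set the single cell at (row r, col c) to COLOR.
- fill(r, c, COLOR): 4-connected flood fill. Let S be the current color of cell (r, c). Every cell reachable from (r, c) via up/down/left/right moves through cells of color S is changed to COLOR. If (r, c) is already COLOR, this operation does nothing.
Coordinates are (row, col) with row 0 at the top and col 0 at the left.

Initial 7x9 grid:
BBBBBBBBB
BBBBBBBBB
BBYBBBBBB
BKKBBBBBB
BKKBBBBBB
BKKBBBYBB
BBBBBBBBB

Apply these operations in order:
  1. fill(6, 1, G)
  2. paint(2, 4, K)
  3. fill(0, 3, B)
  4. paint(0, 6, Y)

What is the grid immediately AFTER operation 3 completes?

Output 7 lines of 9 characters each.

After op 1 fill(6,1,G) [55 cells changed]:
GGGGGGGGG
GGGGGGGGG
GGYGGGGGG
GKKGGGGGG
GKKGGGGGG
GKKGGGYGG
GGGGGGGGG
After op 2 paint(2,4,K):
GGGGGGGGG
GGGGGGGGG
GGYGKGGGG
GKKGGGGGG
GKKGGGGGG
GKKGGGYGG
GGGGGGGGG
After op 3 fill(0,3,B) [54 cells changed]:
BBBBBBBBB
BBBBBBBBB
BBYBKBBBB
BKKBBBBBB
BKKBBBBBB
BKKBBBYBB
BBBBBBBBB

Answer: BBBBBBBBB
BBBBBBBBB
BBYBKBBBB
BKKBBBBBB
BKKBBBBBB
BKKBBBYBB
BBBBBBBBB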